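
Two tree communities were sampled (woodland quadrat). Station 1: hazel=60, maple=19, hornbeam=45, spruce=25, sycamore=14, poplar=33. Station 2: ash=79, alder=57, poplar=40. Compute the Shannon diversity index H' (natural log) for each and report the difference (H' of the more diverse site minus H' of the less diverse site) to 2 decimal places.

Station 1: N=196, proportions 0.30612, 0.09694, 0.22959, 0.12755, 0.07143, 0.16837, giving H' = 1.67756 (working shown to 5 dp, full precision carried).
Station 2: N=176, proportions 0.44886, 0.32386, 0.22727, giving H' = 1.06142.
Difference = |1.67756 − 1.06142| = 0.61614, i.e. 0.62 to 2 decimal places.

0.62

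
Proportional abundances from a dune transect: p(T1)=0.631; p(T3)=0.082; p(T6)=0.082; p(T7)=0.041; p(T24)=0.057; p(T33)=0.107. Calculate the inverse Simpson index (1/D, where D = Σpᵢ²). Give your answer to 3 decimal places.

2.337

D = 0.631² + 0.082² + 0.082² + 0.041² + 0.057² + 0.107² = 0.398161 + 0.006724 + 0.006724 + 0.001681 + 0.003249 + 0.011449 = 0.427988 (working shown to 6 dp, full precision carried).
So 1/D = 2.33651, i.e. 2.337 to 3 decimal places.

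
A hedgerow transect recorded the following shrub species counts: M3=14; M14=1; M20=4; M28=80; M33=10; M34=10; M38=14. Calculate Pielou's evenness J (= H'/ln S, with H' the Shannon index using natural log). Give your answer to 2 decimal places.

0.67

Total N = 14+1+4+80+10+10+14 = 133, so the proportions are 0.1053, 0.0075, 0.0301, 0.6015, 0.0752, 0.0752, 0.1053 (working shown to 4 dp, full precision carried).
H' = −Σ pᵢ ln pᵢ = −((-0.2370) + (-0.0368) + (-0.1054) + (-0.3058) + (-0.1946) + (-0.1946) + (-0.2370)) = 1.3110.
With S = 7 species, ln S = 1.9459, so J = 1.3110/1.9459 = 0.6737, i.e. 0.67 to 2 decimal places.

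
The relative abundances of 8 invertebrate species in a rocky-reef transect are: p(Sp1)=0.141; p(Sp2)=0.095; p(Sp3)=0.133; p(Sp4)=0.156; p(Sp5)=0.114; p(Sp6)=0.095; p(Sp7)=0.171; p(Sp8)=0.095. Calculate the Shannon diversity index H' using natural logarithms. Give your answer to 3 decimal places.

2.055

Each pᵢ ln pᵢ term (working shown to 5 dp, full precision carried): 0.141×(-1.95900)=-0.27622, 0.095×(-2.35388)=-0.22362, 0.133×(-2.01741)=-0.26832, 0.156×(-1.85790)=-0.28983, 0.114×(-2.17156)=-0.24756, 0.095×(-2.35388)=-0.22362, 0.171×(-1.76609)=-0.30200, 0.095×(-2.35388)=-0.22362.
Sum = -2.05478, so H' = 2.055.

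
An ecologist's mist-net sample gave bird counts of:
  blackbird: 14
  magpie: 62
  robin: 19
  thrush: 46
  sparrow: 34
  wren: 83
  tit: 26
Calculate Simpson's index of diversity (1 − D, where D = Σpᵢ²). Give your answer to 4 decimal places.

Total N = 14+62+19+46+34+83+26 = 284, so the proportions are 0.049296, 0.21831, 0.066901, 0.161972, 0.119718, 0.292254, 0.091549 (working shown to 6 dp, full precision carried).
D = 0.049296² + 0.21831² + 0.066901² + 0.161972² + 0.119718² + 0.292254² + 0.091549² = 0.002430 + 0.047659 + 0.004476 + 0.026235 + 0.014332 + 0.085412 + 0.008381 = 0.188926.
So 1 − D = 0.811074, i.e. 0.8111 to 4 decimal places.

0.8111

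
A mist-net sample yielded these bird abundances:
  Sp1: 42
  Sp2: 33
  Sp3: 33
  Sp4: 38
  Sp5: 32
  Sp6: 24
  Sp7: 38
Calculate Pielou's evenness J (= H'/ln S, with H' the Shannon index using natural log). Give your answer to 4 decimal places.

0.9935

Total N = 42+33+33+38+32+24+38 = 240, so the proportions are 0.175, 0.1375, 0.1375, 0.158333, 0.133333, 0.1, 0.158333 (working shown to 6 dp, full precision carried).
H' = −Σ pᵢ ln pᵢ = −((-0.305020) + (-0.272818) + (-0.272818) + (-0.291817) + (-0.268654) + (-0.230259) + (-0.291817)) = 1.933201.
With S = 7 species, ln S = 1.945910, so J = 1.933201/1.945910 = 0.993469, i.e. 0.9935 to 4 decimal places.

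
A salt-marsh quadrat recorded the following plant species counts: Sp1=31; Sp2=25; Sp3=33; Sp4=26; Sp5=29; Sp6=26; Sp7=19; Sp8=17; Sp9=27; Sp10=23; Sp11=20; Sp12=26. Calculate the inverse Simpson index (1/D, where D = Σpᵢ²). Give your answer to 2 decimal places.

11.62

Total N = 31+25+33+26+29+26+19+17+27+23+20+26 = 302, so the proportions are 0.102649, 0.0827815, 0.1092715, 0.0860927, 0.0960265, 0.0860927, 0.0629139, 0.0562914, 0.089404, 0.0761589, 0.0662252, 0.0860927 (working shown to 7 dp, full precision carried).
D = 0.102649² + 0.0827815² + 0.1092715² + 0.0860927² + 0.0960265² + 0.0860927² + 0.0629139² + 0.0562914² + 0.089404² + 0.0761589² + 0.0662252² + 0.0860927² = 0.0105368 + 0.0068528 + 0.0119403 + 0.0074120 + 0.0092211 + 0.0074120 + 0.0039582 + 0.0031687 + 0.0079931 + 0.0058002 + 0.0043858 + 0.0074120 = 0.0860927.
So 1/D = 11.6154, i.e. 11.62 to 2 decimal places.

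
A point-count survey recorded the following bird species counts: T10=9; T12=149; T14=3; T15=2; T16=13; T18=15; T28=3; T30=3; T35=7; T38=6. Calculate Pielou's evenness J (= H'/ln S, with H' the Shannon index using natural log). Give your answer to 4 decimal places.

0.5127

Total N = 9+149+3+2+13+15+3+3+7+6 = 210, so the proportions are 0.042857, 0.709524, 0.014286, 0.009524, 0.061905, 0.071429, 0.014286, 0.014286, 0.033333, 0.028571 (working shown to 6 dp, full precision carried).
H' = −Σ pᵢ ln pᵢ = −((-0.134995) + (-0.243481) + (-0.060693) + (-0.044323) + (-0.172229) + (-0.188504) + (-0.060693) + (-0.060693) + (-0.113373) + (-0.101581)) = 1.180565.
With S = 10 species, ln S = 2.302585, so J = 1.180565/2.302585 = 0.512713, i.e. 0.5127 to 4 decimal places.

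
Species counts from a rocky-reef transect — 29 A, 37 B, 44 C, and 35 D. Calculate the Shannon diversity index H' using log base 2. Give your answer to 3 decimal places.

Total N = 29+37+44+35 = 145, so the proportions are 0.2, 0.25517, 0.30345, 0.24138 (working shown to 5 dp, full precision carried).
Each pᵢ log₂ pᵢ term: 0.2×(-2.32193)=-0.46439, 0.25517×(-1.97046)=-0.50281, 0.30345×(-1.72048)=-0.52208, 0.24138×(-2.05063)=-0.49498.
Sum = -1.98425, so H' = 1.984.

1.984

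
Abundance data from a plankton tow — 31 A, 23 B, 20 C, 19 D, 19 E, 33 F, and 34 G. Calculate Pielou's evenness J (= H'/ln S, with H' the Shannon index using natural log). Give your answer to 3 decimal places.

0.984

Total N = 31+23+20+19+19+33+34 = 179, so the proportions are 0.17318, 0.12849, 0.11173, 0.10615, 0.10615, 0.18436, 0.18994 (working shown to 5 dp, full precision carried).
H' = −Σ pᵢ ln pᵢ = −((-0.30366) + (-0.26365) + (-0.24488) + (-0.23808) + (-0.23808) + (-0.31173) + (-0.31550)) = 1.91557.
With S = 7 species, ln S = 1.94591, so J = 1.91557/1.94591 = 0.98441, i.e. 0.984 to 3 decimal places.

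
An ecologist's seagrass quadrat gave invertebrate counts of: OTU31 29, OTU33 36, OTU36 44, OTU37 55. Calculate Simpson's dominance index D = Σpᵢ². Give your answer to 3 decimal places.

Total N = 29+36+44+55 = 164, so the proportions are 0.17683, 0.21951, 0.26829, 0.33537 (working shown to 5 dp, full precision carried).
D = 0.17683² + 0.21951² + 0.26829² + 0.33537² = 0.03127 + 0.04819 + 0.07198 + 0.11247 = 0.26391.
To 3 decimal places, D = 0.264.

0.264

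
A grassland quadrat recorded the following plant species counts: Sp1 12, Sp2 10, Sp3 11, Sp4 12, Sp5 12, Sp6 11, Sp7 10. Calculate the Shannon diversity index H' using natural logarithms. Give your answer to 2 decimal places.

Total N = 12+10+11+12+12+11+10 = 78, so the proportions are 0.1538, 0.1282, 0.141, 0.1538, 0.1538, 0.141, 0.1282 (working shown to 4 dp, full precision carried).
Each pᵢ ln pᵢ term: 0.1538×(-1.8718)=-0.2880, 0.1282×(-2.0541)=-0.2633, 0.141×(-1.9588)=-0.2762, 0.1538×(-1.8718)=-0.2880, 0.1538×(-1.8718)=-0.2880, 0.141×(-1.9588)=-0.2762, 0.1282×(-2.0541)=-0.2633.
Sum = -1.9431, so H' = 1.94.

1.94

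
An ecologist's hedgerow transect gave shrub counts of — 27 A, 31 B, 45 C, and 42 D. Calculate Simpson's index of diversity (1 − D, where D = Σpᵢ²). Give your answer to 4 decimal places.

Total N = 27+31+45+42 = 145, so the proportions are 0.186207, 0.213793, 0.310345, 0.289655 (working shown to 6 dp, full precision carried).
D = 0.186207² + 0.213793² + 0.310345² + 0.289655² = 0.034673 + 0.045707 + 0.096314 + 0.083900 = 0.260595.
So 1 − D = 0.739405, i.e. 0.7394 to 4 decimal places.

0.7394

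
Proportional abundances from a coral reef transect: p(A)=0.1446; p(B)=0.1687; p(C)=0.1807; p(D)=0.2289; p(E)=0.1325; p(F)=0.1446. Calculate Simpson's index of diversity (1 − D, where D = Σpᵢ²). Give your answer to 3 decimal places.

0.827

D = 0.1446² + 0.1687² + 0.1807² + 0.2289² + 0.1325² + 0.1446² = 0.02091 + 0.02846 + 0.03265 + 0.05240 + 0.01756 + 0.02091 = 0.17288 (working shown to 5 dp, full precision carried).
So 1 − D = 0.82712, i.e. 0.827 to 3 decimal places.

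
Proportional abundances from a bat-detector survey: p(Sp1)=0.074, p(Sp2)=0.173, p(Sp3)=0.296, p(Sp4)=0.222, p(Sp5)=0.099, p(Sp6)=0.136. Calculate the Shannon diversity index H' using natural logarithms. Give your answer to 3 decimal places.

1.691

Each pᵢ ln pᵢ term (working shown to 5 dp, full precision carried): 0.074×(-2.60369)=-0.19267, 0.173×(-1.75446)=-0.30352, 0.296×(-1.21740)=-0.36035, 0.222×(-1.50508)=-0.33413, 0.099×(-2.31264)=-0.22895, 0.136×(-1.99510)=-0.27133.
Sum = -1.69096, so H' = 1.691.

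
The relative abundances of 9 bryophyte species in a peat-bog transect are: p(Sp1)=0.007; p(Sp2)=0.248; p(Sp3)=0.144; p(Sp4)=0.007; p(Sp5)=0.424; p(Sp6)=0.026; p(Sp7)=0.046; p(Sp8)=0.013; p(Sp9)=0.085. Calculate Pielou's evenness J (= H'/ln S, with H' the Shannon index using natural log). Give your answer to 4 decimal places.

H' = −Σ pᵢ ln pᵢ = −((-0.034733) + (-0.345793) + (-0.279064) + (-0.034733) + (-0.363801) + (-0.094891) + (-0.141639) + (-0.056456) + (-0.209534)) = 1.560644 (working shown to 6 dp, full precision carried).
With S = 9 species, ln S = 2.197225, so J = 1.560644/2.197225 = 0.710280, i.e. 0.7103 to 4 decimal places.

0.7103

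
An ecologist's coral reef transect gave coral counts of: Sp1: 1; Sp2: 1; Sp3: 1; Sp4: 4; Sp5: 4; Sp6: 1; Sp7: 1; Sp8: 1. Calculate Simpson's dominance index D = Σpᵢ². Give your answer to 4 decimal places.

0.1939

Total N = 1+1+1+4+4+1+1+1 = 14, so the proportions are 0.071429, 0.071429, 0.071429, 0.285714, 0.285714, 0.071429, 0.071429, 0.071429 (working shown to 6 dp, full precision carried).
D = 0.071429² + 0.071429² + 0.071429² + 0.285714² + 0.285714² + 0.071429² + 0.071429² + 0.071429² = 0.005102 + 0.005102 + 0.005102 + 0.081633 + 0.081633 + 0.005102 + 0.005102 + 0.005102 = 0.193878.
To 4 decimal places, D = 0.1939.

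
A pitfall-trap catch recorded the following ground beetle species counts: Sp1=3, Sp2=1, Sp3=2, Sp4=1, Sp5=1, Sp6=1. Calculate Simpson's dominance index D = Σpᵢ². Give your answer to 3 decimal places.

0.210

Total N = 3+1+2+1+1+1 = 9, so the proportions are 0.33333, 0.11111, 0.22222, 0.11111, 0.11111, 0.11111 (working shown to 5 dp, full precision carried).
D = 0.33333² + 0.11111² + 0.22222² + 0.11111² + 0.11111² + 0.11111² = 0.11111 + 0.01235 + 0.04938 + 0.01235 + 0.01235 + 0.01235 = 0.20988.
To 3 decimal places, D = 0.210.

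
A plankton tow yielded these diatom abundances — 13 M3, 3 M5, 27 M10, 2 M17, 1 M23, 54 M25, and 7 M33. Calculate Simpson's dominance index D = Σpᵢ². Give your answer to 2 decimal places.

Total N = 13+3+27+2+1+54+7 = 107, so the proportions are 0.1215, 0.028, 0.2523, 0.0187, 0.0093, 0.5047, 0.0654 (working shown to 4 dp, full precision carried).
D = 0.1215² + 0.028² + 0.2523² + 0.0187² + 0.0093² + 0.5047² + 0.0654² = 0.0148 + 0.0008 + 0.0637 + 0.0003 + 0.0001 + 0.2547 + 0.0043 = 0.3386.
To 2 decimal places, D = 0.34.

0.34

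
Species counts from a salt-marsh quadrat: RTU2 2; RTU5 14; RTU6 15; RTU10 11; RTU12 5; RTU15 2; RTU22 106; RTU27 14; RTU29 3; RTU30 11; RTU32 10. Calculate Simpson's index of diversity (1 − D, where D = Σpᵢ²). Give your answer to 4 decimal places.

Total N = 2+14+15+11+5+2+106+14+3+11+10 = 193, so the proportions are 0.010363, 0.072539, 0.07772, 0.056995, 0.025907, 0.010363, 0.549223, 0.072539, 0.015544, 0.056995, 0.051813 (working shown to 6 dp, full precision carried).
D = 0.010363² + 0.072539² + 0.07772² + 0.056995² + 0.025907² + 0.010363² + 0.549223² + 0.072539² + 0.015544² + 0.056995² + 0.051813² = 0.000107 + 0.005262 + 0.006040 + 0.003248 + 0.000671 + 0.000107 + 0.301646 + 0.005262 + 0.000242 + 0.003248 + 0.002685 = 0.328519.
So 1 − D = 0.671481, i.e. 0.6715 to 4 decimal places.

0.6715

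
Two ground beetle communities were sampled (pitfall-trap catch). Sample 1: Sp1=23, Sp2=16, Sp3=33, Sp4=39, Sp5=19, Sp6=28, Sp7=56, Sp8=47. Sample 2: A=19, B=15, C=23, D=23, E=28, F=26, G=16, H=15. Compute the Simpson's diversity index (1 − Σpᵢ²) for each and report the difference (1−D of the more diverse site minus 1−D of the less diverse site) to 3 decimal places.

Sample 1: N=261, proportions 0.08812, 0.0613, 0.12644, 0.14943, 0.0728, 0.10728, 0.21456, 0.18008, giving 1−D = 0.85489 (working shown to 5 dp, full precision carried).
Sample 2: N=165, proportions 0.11515, 0.09091, 0.13939, 0.13939, 0.1697, 0.15758, 0.09697, 0.09091, giving 1−D = 0.86832.
Difference = |0.85489 − 0.86832| = 0.01343, i.e. 0.013 to 3 decimal places.

0.013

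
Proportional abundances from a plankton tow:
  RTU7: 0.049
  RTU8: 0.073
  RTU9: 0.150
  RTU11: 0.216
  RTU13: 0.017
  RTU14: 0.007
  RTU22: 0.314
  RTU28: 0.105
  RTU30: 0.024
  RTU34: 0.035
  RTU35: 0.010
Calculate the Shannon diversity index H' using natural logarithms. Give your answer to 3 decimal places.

1.912

Each pᵢ ln pᵢ term (working shown to 5 dp, full precision carried): 0.049×(-3.01593)=-0.14778, 0.073×(-2.61730)=-0.19106, 0.15×(-1.89712)=-0.28457, 0.216×(-1.53248)=-0.33102, 0.017×(-4.07454)=-0.06927, 0.007×(-4.96185)=-0.03473, 0.314×(-1.15836)=-0.36373, 0.105×(-2.25379)=-0.23665, 0.024×(-3.72970)=-0.08951, 0.035×(-3.35241)=-0.11733, 0.01×(-4.60517)=-0.04605.
Sum = -1.91170, so H' = 1.912.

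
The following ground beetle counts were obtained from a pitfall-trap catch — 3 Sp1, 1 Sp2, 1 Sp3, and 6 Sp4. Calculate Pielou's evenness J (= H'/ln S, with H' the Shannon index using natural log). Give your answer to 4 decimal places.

0.8086

Total N = 3+1+1+6 = 11, so the proportions are 0.272727, 0.090909, 0.090909, 0.545455 (working shown to 6 dp, full precision carried).
H' = −Σ pᵢ ln pᵢ = −((-0.354350) + (-0.217990) + (-0.217990) + (-0.330620)) = 1.120950.
With S = 4 species, ln S = 1.386294, so J = 1.120950/1.386294 = 0.808595, i.e. 0.8086 to 4 decimal places.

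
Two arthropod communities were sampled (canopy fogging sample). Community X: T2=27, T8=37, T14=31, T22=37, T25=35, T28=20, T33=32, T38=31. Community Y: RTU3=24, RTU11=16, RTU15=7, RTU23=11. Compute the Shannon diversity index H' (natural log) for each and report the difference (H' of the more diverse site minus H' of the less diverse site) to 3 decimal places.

Community X: N=250, proportions 0.108, 0.148, 0.124, 0.148, 0.14, 0.08, 0.128, 0.124, giving H' = 2.06403 (working shown to 5 dp, full precision carried).
Community Y: N=58, proportions 0.41379, 0.27586, 0.12069, 0.18966, giving H' = 1.29091.
Difference = |2.06403 − 1.29091| = 0.77312, i.e. 0.773 to 3 decimal places.

0.773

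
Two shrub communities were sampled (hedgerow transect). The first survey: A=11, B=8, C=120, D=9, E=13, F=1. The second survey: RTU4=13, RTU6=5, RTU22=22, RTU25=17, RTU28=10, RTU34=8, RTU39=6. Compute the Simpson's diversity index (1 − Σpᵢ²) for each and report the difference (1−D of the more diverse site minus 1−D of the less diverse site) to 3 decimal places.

0.387

The first survey: N=162, proportions 0.0679, 0.04938, 0.74074, 0.05556, 0.08025, 0.00617, giving 1−D = 0.43469 (working shown to 5 dp, full precision carried).
The second survey: N=81, proportions 0.16049, 0.06173, 0.2716, 0.20988, 0.12346, 0.09877, 0.07407, giving 1−D = 0.82213.
Difference = |0.43469 − 0.82213| = 0.38744, i.e. 0.387 to 3 decimal places.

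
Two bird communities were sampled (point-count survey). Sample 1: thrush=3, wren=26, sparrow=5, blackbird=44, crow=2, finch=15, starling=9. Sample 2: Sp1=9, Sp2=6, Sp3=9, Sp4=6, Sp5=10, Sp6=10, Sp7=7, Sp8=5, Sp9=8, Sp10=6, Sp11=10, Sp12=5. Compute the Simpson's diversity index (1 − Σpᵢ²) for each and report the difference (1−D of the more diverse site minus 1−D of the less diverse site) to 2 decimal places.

Sample 1: N=104, proportions 0.0288, 0.25, 0.0481, 0.4231, 0.0192, 0.1442, 0.0865, giving 1−D = 0.7267 (working shown to 4 dp, full precision carried).
Sample 2: N=91, proportions 0.0989, 0.0659, 0.0989, 0.0659, 0.1099, 0.1099, 0.0769, 0.0549, 0.0879, 0.0659, 0.1099, 0.0549, giving 1−D = 0.9115.
Difference = |0.7267 − 0.9115| = 0.1848, i.e. 0.18 to 2 decimal places.

0.18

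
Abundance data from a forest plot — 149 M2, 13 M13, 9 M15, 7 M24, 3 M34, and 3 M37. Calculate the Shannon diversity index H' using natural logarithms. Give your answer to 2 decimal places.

0.76

Total N = 149+13+9+7+3+3 = 184, so the proportions are 0.8098, 0.0707, 0.0489, 0.038, 0.0163, 0.0163 (working shown to 4 dp, full precision carried).
Each pᵢ ln pᵢ term: 0.8098×(-0.2110)=-0.1709, 0.0707×(-2.6500)=-0.1872, 0.0489×(-3.0177)=-0.1476, 0.038×(-3.2690)=-0.1244, 0.0163×(-4.1163)=-0.0671, 0.0163×(-4.1163)=-0.0671.
Sum = -0.7643, so H' = 0.76.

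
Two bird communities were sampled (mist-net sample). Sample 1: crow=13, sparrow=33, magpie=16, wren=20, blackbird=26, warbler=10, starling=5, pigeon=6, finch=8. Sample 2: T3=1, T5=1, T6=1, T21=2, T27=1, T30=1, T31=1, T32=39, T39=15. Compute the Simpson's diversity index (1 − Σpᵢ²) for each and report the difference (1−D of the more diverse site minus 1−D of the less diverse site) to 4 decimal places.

Sample 1: N=137, proportions 0.094890511, 0.240875912, 0.116788321, 0.145985401, 0.189781022, 0.072992701, 0.03649635, 0.04379562, 0.058394161, giving 1−D = 0.850018648 (working shown to 9 dp, full precision carried).
Sample 2: N=62, proportions 0.016129032, 0.016129032, 0.016129032, 0.032258065, 0.016129032, 0.016129032, 0.016129032, 0.629032258, 0.241935484, giving 1−D = 0.543184183.
Difference = |0.850018648 − 0.543184183| = 0.306834465, i.e. 0.3068 to 4 decimal places.

0.3068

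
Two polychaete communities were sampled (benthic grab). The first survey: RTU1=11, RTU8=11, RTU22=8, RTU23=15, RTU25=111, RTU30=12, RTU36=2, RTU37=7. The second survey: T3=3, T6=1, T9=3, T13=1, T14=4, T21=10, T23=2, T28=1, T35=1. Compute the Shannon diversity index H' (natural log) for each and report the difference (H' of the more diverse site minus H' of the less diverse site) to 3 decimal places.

The first survey: N=177, proportions 0.062147, 0.062147, 0.045198, 0.084746, 0.627119, 0.067797, 0.011299, 0.039548, giving H' = 1.347933 (working shown to 6 dp, full precision carried).
The second survey: N=26, proportions 0.115385, 0.038462, 0.115385, 0.038462, 0.153846, 0.384615, 0.076923, 0.038462, 0.038462, giving H' = 1.852366.
Difference = |1.347933 − 1.852366| = 0.504433, i.e. 0.504 to 3 decimal places.

0.504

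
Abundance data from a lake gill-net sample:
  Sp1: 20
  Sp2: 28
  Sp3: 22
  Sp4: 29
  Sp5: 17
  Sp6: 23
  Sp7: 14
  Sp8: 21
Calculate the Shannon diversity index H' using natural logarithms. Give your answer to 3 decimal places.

2.055

Total N = 20+28+22+29+17+23+14+21 = 174, so the proportions are 0.11494, 0.16092, 0.12644, 0.16667, 0.0977, 0.13218, 0.08046, 0.12069 (working shown to 5 dp, full precision carried).
Each pᵢ ln pᵢ term: 0.11494×(-2.16332)=-0.24866, 0.16092×(-1.82685)=-0.29398, 0.12644×(-2.06801)=-0.26147, 0.16667×(-1.79176)=-0.29863, 0.0977×(-2.32584)=-0.22724, 0.13218×(-2.02356)=-0.26748, 0.08046×(-2.52000)=-0.20276, 0.12069×(-2.11453)=-0.25520.
Sum = -2.05541, so H' = 2.055.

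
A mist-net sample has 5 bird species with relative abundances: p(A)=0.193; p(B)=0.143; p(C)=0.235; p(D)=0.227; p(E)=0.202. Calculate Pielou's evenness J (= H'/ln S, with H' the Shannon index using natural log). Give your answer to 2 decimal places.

0.99

H' = −Σ pᵢ ln pᵢ = −((-0.3175) + (-0.2781) + (-0.3403) + (-0.3366) + (-0.3231)) = 1.5956 (working shown to 4 dp, full precision carried).
With S = 5 species, ln S = 1.6094, so J = 1.5956/1.6094 = 0.9914, i.e. 0.99 to 2 decimal places.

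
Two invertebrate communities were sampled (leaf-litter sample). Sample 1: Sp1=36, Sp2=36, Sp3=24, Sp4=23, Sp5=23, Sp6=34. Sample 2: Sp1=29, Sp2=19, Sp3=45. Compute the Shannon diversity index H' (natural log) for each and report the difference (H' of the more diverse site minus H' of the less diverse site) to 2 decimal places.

0.73

Sample 1: N=176, proportions 0.2045, 0.2045, 0.1364, 0.1307, 0.1307, 0.1932, giving H' = 1.7704 (working shown to 4 dp, full precision carried).
Sample 2: N=93, proportions 0.3118, 0.2043, 0.4839, giving H' = 1.0391.
Difference = |1.7704 − 1.0391| = 0.7313, i.e. 0.73 to 2 decimal places.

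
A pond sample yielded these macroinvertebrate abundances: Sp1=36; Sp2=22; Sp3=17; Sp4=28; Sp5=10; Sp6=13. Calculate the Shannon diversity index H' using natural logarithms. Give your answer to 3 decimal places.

Total N = 36+22+17+28+10+13 = 126, so the proportions are 0.28571, 0.1746, 0.13492, 0.22222, 0.07937, 0.10317 (working shown to 5 dp, full precision carried).
Each pᵢ ln pᵢ term: 0.28571×(-1.25276)=-0.35793, 0.1746×(-1.74524)=-0.30472, 0.13492×(-2.00307)=-0.27026, 0.22222×(-1.50408)=-0.33424, 0.07937×(-2.53370)=-0.20109, 0.10317×(-2.27133)=-0.23434.
Sum = -1.70258, so H' = 1.703.

1.703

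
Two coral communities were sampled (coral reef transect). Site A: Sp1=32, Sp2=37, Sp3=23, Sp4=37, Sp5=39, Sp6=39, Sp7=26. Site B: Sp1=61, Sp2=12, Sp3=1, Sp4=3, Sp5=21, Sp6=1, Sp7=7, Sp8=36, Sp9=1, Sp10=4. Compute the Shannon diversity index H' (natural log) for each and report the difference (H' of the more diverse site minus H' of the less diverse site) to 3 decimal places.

0.312

Site A: N=233, proportions 0.13734, 0.1588, 0.09871, 0.1588, 0.16738, 0.16738, 0.11159, giving H' = 1.92874 (working shown to 5 dp, full precision carried).
Site B: N=147, proportions 0.41497, 0.08163, 0.0068, 0.02041, 0.14286, 0.0068, 0.04762, 0.2449, 0.0068, 0.02721, giving H' = 1.61638.
Difference = |1.92874 − 1.61638| = 0.31236, i.e. 0.312 to 3 decimal places.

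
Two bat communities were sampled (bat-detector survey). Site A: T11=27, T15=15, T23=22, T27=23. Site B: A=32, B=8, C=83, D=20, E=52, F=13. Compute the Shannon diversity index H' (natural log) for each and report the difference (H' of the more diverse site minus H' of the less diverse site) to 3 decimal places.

0.159

Site A: N=87, proportions 0.31034, 0.17241, 0.25287, 0.26437, giving H' = 1.36559 (working shown to 5 dp, full precision carried).
Site B: N=208, proportions 0.15385, 0.03846, 0.39904, 0.09615, 0.25, 0.0625, giving H' = 1.52491.
Difference = |1.36559 − 1.52491| = 0.15932, i.e. 0.159 to 3 decimal places.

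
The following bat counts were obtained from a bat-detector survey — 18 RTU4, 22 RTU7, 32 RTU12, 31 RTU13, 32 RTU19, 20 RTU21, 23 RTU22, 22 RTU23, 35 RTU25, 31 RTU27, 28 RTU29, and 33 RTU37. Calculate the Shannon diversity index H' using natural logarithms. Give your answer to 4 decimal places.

2.4630

Total N = 18+22+32+31+32+20+23+22+35+31+28+33 = 327, so the proportions are 0.055046, 0.067278, 0.097859, 0.094801, 0.097859, 0.061162, 0.070336, 0.067278, 0.107034, 0.094801, 0.085627, 0.100917 (working shown to 6 dp, full precision carried).
Each pᵢ ln pᵢ term: 0.055046×(-2.899588)=-0.159610, 0.067278×(-2.698918)=-0.181579, 0.097859×(-2.324224)=-0.227447, 0.094801×(-2.355973)=-0.223349, 0.097859×(-2.324224)=-0.227447, 0.061162×(-2.794228)=-0.170901, 0.070336×(-2.654466)=-0.186706, 0.067278×(-2.698918)=-0.181579, 0.107034×(-2.234612)=-0.239179, 0.094801×(-2.355973)=-0.223349, 0.085627×(-2.457756)=-0.210450, 0.100917×(-2.293453)=-0.231449.
Sum = -2.463044, so H' = 2.4630.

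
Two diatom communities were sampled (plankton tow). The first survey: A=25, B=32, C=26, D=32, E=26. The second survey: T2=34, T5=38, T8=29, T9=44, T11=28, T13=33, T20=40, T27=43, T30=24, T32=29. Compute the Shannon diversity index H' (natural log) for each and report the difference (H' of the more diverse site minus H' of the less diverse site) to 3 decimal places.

0.681

The first survey: N=141, proportions 0.1773, 0.22695, 0.1844, 0.22695, 0.1844, giving H' = 1.60337 (working shown to 5 dp, full precision carried).
The second survey: N=342, proportions 0.09942, 0.11111, 0.0848, 0.12865, 0.08187, 0.09649, 0.11696, 0.12573, 0.07018, 0.0848, giving H' = 2.28458.
Difference = |1.60337 − 2.28458| = 0.68121, i.e. 0.681 to 3 decimal places.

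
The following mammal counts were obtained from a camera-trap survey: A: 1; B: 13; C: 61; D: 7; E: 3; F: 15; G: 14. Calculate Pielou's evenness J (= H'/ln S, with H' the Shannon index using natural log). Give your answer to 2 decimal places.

0.73

Total N = 1+13+61+7+3+15+14 = 114, so the proportions are 0.0088, 0.114, 0.5351, 0.0614, 0.0263, 0.1316, 0.1228 (working shown to 4 dp, full precision carried).
H' = −Σ pᵢ ln pᵢ = −((-0.0415) + (-0.2476) + (-0.3346) + (-0.1713) + (-0.0957) + (-0.2669) + (-0.2575)) = 1.4152.
With S = 7 species, ln S = 1.9459, so J = 1.4152/1.9459 = 0.7273, i.e. 0.73 to 2 decimal places.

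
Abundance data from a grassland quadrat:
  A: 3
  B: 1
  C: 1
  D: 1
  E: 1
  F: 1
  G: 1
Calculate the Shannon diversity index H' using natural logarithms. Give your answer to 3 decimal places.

Total N = 3+1+1+1+1+1+1 = 9, so the proportions are 0.33333, 0.11111, 0.11111, 0.11111, 0.11111, 0.11111, 0.11111 (working shown to 5 dp, full precision carried).
Each pᵢ ln pᵢ term: 0.33333×(-1.09861)=-0.36620, 0.11111×(-2.19722)=-0.24414, 0.11111×(-2.19722)=-0.24414, 0.11111×(-2.19722)=-0.24414, 0.11111×(-2.19722)=-0.24414, 0.11111×(-2.19722)=-0.24414, 0.11111×(-2.19722)=-0.24414.
Sum = -1.83102, so H' = 1.831.

1.831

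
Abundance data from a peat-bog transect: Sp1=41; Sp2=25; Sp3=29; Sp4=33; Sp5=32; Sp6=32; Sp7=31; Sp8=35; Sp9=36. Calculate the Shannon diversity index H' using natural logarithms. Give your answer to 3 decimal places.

2.189

Total N = 41+25+29+33+32+32+31+35+36 = 294, so the proportions are 0.13946, 0.08503, 0.09864, 0.11224, 0.10884, 0.10884, 0.10544, 0.11905, 0.12245 (working shown to 5 dp, full precision carried).
Each pᵢ ln pᵢ term: 0.13946×(-1.97001)=-0.27473, 0.08503×(-2.46470)=-0.20958, 0.09864×(-2.31628)=-0.22848, 0.11224×(-2.18707)=-0.24549, 0.10884×(-2.21784)=-0.24140, 0.10884×(-2.21784)=-0.24140, 0.10544×(-2.24959)=-0.23720, 0.11905×(-2.12823)=-0.25336, 0.12245×(-2.10006)=-0.25715.
Sum = -2.18879, so H' = 2.189.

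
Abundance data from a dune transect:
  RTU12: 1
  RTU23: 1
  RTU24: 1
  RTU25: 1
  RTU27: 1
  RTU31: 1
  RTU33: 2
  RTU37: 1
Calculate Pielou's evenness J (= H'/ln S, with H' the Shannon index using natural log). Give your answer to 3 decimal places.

Total N = 1+1+1+1+1+1+2+1 = 9, so the proportions are 0.11111, 0.11111, 0.11111, 0.11111, 0.11111, 0.11111, 0.22222, 0.11111 (working shown to 5 dp, full precision carried).
H' = −Σ pᵢ ln pᵢ = −((-0.24414) + (-0.24414) + (-0.24414) + (-0.24414) + (-0.24414) + (-0.24414) + (-0.33424) + (-0.24414)) = 2.04319.
With S = 8 species, ln S = 2.07944, so J = 2.04319/2.07944 = 0.98257, i.e. 0.983 to 3 decimal places.

0.983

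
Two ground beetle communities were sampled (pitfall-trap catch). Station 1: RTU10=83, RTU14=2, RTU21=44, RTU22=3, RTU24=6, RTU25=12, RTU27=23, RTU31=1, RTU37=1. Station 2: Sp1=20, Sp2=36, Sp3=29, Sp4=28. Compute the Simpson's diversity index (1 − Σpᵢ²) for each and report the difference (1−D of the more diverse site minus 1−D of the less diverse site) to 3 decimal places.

0.052

Station 1: N=175, proportions 0.47429, 0.01143, 0.25143, 0.01714, 0.03429, 0.06857, 0.13143, 0.00571, 0.00571, giving 1−D = 0.68820 (working shown to 5 dp, full precision carried).
Station 2: N=113, proportions 0.17699, 0.31858, 0.25664, 0.24779, giving 1−D = 0.73992.
Difference = |0.68820 − 0.73992| = 0.05172, i.e. 0.052 to 3 decimal places.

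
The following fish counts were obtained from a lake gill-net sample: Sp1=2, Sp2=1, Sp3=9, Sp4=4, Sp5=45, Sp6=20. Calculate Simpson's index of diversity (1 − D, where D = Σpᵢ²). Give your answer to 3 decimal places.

0.615

Total N = 2+1+9+4+45+20 = 81, so the proportions are 0.02469, 0.01235, 0.11111, 0.04938, 0.55556, 0.24691 (working shown to 5 dp, full precision carried).
D = 0.02469² + 0.01235² + 0.11111² + 0.04938² + 0.55556² + 0.24691² = 0.00061 + 0.00015 + 0.01235 + 0.00244 + 0.30864 + 0.06097 = 0.38515.
So 1 − D = 0.61485, i.e. 0.615 to 3 decimal places.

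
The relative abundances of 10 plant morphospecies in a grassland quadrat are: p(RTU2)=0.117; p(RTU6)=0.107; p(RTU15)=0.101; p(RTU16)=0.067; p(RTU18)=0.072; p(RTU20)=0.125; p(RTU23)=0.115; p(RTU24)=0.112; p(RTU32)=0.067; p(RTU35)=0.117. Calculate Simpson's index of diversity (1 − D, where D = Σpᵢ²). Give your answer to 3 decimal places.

0.895

D = 0.117² + 0.107² + 0.101² + 0.067² + 0.072² + 0.125² + 0.115² + 0.112² + 0.067² + 0.117² = 0.01369 + 0.01145 + 0.01020 + 0.00449 + 0.00518 + 0.01562 + 0.01323 + 0.01254 + 0.00449 + 0.01369 = 0.10458 (working shown to 5 dp, full precision carried).
So 1 − D = 0.89542, i.e. 0.895 to 3 decimal places.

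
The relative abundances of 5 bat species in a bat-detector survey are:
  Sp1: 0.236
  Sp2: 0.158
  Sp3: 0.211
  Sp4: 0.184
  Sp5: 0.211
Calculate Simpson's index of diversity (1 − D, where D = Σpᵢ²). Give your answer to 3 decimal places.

0.796

D = 0.236² + 0.158² + 0.211² + 0.184² + 0.211² = 0.05570 + 0.02496 + 0.04452 + 0.03386 + 0.04452 = 0.20356 (working shown to 5 dp, full precision carried).
So 1 − D = 0.79644, i.e. 0.796 to 3 decimal places.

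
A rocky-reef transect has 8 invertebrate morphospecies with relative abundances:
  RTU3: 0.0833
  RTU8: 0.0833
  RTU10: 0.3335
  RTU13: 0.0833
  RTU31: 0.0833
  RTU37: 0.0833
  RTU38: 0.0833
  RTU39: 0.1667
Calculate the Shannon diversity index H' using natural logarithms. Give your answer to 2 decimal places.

Each pᵢ ln pᵢ term (working shown to 4 dp, full precision carried): 0.0833×(-2.4853)=-0.2070, 0.0833×(-2.4853)=-0.2070, 0.3335×(-1.0981)=-0.3662, 0.0833×(-2.4853)=-0.2070, 0.0833×(-2.4853)=-0.2070, 0.0833×(-2.4853)=-0.2070, 0.0833×(-2.4853)=-0.2070, 0.1667×(-1.7916)=-0.2987.
Sum = -1.9070, so H' = 1.91.

1.91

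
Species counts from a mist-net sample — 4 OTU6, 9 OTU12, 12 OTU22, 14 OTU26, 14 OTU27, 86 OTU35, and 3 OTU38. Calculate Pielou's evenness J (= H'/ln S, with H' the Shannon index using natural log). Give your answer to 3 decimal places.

0.682

Total N = 4+9+12+14+14+86+3 = 142, so the proportions are 0.02817, 0.06338, 0.08451, 0.09859, 0.09859, 0.60563, 0.02113 (working shown to 5 dp, full precision carried).
H' = −Σ pᵢ ln pᵢ = −((-0.10055) + (-0.17484) + (-0.20881) + (-0.22841) + (-0.22841) + (-0.30371) + (-0.08149)) = 1.32623.
With S = 7 species, ln S = 1.94591, so J = 1.32623/1.94591 = 0.68155, i.e. 0.682 to 3 decimal places.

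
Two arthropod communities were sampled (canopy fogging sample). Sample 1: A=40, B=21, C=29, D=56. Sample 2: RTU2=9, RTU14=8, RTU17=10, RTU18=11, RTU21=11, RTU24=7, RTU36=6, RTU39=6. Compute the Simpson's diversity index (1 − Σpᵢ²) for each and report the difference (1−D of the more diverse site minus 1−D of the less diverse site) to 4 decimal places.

Sample 1: N=146, proportions 0.273973, 0.143836, 0.19863, 0.383562, giving 1−D = 0.717677 (working shown to 6 dp, full precision carried).
Sample 2: N=68, proportions 0.132353, 0.117647, 0.147059, 0.161765, 0.161765, 0.102941, 0.088235, 0.088235, giving 1−D = 0.868512.
Difference = |0.717677 − 0.868512| = 0.150835, i.e. 0.1508 to 4 decimal places.

0.1508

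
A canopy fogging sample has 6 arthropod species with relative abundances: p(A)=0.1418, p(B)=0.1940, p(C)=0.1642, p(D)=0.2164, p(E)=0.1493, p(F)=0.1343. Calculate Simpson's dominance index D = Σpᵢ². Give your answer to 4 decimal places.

D = 0.1418² + 0.194² + 0.1642² + 0.2164² + 0.1493² + 0.1343² = 0.020107 + 0.037636 + 0.026962 + 0.046829 + 0.022290 + 0.018036 = 0.171861 (working shown to 6 dp, full precision carried).
To 4 decimal places, D = 0.1719.

0.1719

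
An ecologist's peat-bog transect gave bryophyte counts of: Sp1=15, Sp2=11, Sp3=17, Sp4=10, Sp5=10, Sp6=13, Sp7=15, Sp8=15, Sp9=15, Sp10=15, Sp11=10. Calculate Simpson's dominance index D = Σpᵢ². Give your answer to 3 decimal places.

Total N = 15+11+17+10+10+13+15+15+15+15+10 = 146, so the proportions are 0.10274, 0.07534, 0.11644, 0.06849, 0.06849, 0.08904, 0.10274, 0.10274, 0.10274, 0.10274, 0.06849 (working shown to 5 dp, full precision carried).
D = 0.10274² + 0.07534² + 0.11644² + 0.06849² + 0.06849² + 0.08904² + 0.10274² + 0.10274² + 0.10274² + 0.10274² + 0.06849² = 0.01056 + 0.00568 + 0.01356 + 0.00469 + 0.00469 + 0.00793 + 0.01056 + 0.01056 + 0.01056 + 0.01056 + 0.00469 = 0.09401.
To 3 decimal places, D = 0.094.

0.094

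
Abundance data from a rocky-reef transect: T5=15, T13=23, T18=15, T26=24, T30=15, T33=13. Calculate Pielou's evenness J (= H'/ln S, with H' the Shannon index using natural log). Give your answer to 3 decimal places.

Total N = 15+23+15+24+15+13 = 105, so the proportions are 0.14286, 0.21905, 0.14286, 0.22857, 0.14286, 0.12381 (working shown to 5 dp, full precision carried).
H' = −Σ pᵢ ln pᵢ = −((-0.27799) + (-0.33262) + (-0.27799) + (-0.33735) + (-0.27799) + (-0.25864)) = 1.76257.
With S = 6 species, ln S = 1.79176, so J = 1.76257/1.79176 = 0.98371, i.e. 0.984 to 3 decimal places.

0.984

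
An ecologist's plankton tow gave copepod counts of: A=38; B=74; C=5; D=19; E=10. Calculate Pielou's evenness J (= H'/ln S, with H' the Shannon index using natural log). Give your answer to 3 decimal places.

0.782

Total N = 38+74+5+19+10 = 146, so the proportions are 0.26027, 0.50685, 0.03425, 0.13014, 0.06849 (working shown to 5 dp, full precision carried).
H' = −Σ pᵢ ln pᵢ = −((-0.35033) + (-0.34443) + (-0.11555) + (-0.26537) + (-0.18363)) = 1.25932.
With S = 5 species, ln S = 1.60944, so J = 1.25932/1.60944 = 0.78246, i.e. 0.782 to 3 decimal places.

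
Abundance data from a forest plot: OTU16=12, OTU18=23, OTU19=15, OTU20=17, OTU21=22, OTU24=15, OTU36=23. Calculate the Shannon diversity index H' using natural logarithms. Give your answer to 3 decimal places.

1.919

Total N = 12+23+15+17+22+15+23 = 127, so the proportions are 0.09449, 0.1811, 0.11811, 0.13386, 0.17323, 0.11811, 0.1811 (working shown to 5 dp, full precision carried).
Each pᵢ ln pᵢ term: 0.09449×(-2.35928)=-0.22292, 0.1811×(-1.70869)=-0.30945, 0.11811×(-2.13614)=-0.25230, 0.13386×(-2.01097)=-0.26919, 0.17323×(-1.75314)=-0.30369, 0.11811×(-2.13614)=-0.25230, 0.1811×(-1.70869)=-0.30945.
Sum = -1.91930, so H' = 1.919.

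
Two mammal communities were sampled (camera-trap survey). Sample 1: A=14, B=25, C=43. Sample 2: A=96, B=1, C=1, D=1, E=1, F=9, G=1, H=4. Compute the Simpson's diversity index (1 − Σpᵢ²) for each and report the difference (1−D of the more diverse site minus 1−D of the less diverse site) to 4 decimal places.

0.3199

Sample 1: N=82, proportions 0.170732, 0.304878, 0.52439, giving 1−D = 0.602915 (working shown to 6 dp, full precision carried).
Sample 2: N=114, proportions 0.842105, 0.008772, 0.008772, 0.008772, 0.008772, 0.078947, 0.008772, 0.035088, giving 1−D = 0.283010.
Difference = |0.602915 − 0.283010| = 0.319905, i.e. 0.3199 to 4 decimal places.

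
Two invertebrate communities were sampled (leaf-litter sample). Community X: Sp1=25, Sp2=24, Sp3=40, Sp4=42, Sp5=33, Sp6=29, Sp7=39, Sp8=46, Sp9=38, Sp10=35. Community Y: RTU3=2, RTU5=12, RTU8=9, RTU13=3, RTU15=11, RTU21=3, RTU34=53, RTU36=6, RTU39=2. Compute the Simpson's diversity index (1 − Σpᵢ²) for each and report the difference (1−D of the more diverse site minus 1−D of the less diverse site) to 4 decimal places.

0.2115

Community X: N=351, proportions 0.071225, 0.068376, 0.11396, 0.119658, 0.094017, 0.082621, 0.111111, 0.131054, 0.108262, 0.099715, giving 1−D = 0.896097 (working shown to 6 dp, full precision carried).
Community Y: N=101, proportions 0.019802, 0.118812, 0.089109, 0.029703, 0.108911, 0.029703, 0.524752, 0.059406, 0.019802, giving 1−D = 0.684639.
Difference = |0.896097 − 0.684639| = 0.211458, i.e. 0.2115 to 4 decimal places.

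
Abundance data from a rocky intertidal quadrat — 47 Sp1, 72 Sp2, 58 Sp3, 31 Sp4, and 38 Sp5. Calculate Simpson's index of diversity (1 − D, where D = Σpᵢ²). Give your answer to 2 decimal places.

0.78

Total N = 47+72+58+31+38 = 246, so the proportions are 0.1911, 0.2927, 0.2358, 0.126, 0.1545 (working shown to 4 dp, full precision carried).
D = 0.1911² + 0.2927² + 0.2358² + 0.126² + 0.1545² = 0.0365 + 0.0857 + 0.0556 + 0.0159 + 0.0239 = 0.2175.
So 1 − D = 0.7825, i.e. 0.78 to 2 decimal places.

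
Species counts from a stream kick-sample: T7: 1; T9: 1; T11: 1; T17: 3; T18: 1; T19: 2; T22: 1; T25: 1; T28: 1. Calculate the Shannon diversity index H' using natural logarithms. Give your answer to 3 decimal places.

2.095

Total N = 1+1+1+3+1+2+1+1+1 = 12, so the proportions are 0.08333, 0.08333, 0.08333, 0.25, 0.08333, 0.16667, 0.08333, 0.08333, 0.08333 (working shown to 5 dp, full precision carried).
Each pᵢ ln pᵢ term: 0.08333×(-2.48491)=-0.20708, 0.08333×(-2.48491)=-0.20708, 0.08333×(-2.48491)=-0.20708, 0.25×(-1.38629)=-0.34657, 0.08333×(-2.48491)=-0.20708, 0.16667×(-1.79176)=-0.29863, 0.08333×(-2.48491)=-0.20708, 0.08333×(-2.48491)=-0.20708, 0.08333×(-2.48491)=-0.20708.
Sum = -2.09473, so H' = 2.095.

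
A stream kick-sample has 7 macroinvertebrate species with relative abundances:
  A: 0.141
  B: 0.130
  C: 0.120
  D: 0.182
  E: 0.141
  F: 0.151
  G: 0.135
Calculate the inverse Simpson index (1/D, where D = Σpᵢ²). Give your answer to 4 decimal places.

D = 0.141² + 0.13² + 0.12² + 0.182² + 0.141² + 0.151² + 0.135² = 0.01988100 + 0.01690000 + 0.01440000 + 0.03312400 + 0.01988100 + 0.02280100 + 0.01822500 = 0.14521200 (working shown to 8 dp, full precision carried).
So 1/D = 6.886483, i.e. 6.8865 to 4 decimal places.

6.8865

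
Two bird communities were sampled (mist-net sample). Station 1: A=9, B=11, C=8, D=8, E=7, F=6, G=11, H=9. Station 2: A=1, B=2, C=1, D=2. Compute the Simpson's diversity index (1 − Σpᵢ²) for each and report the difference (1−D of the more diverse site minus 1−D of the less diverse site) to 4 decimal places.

0.1482

Station 1: N=69, proportions 0.130435, 0.15942, 0.115942, 0.115942, 0.101449, 0.086957, 0.15942, 0.130435, giving 1−D = 0.870405 (working shown to 6 dp, full precision carried).
Station 2: N=6, proportions 0.166667, 0.333333, 0.166667, 0.333333, giving 1−D = 0.722222.
Difference = |0.870405 − 0.722222| = 0.148183, i.e. 0.1482 to 4 decimal places.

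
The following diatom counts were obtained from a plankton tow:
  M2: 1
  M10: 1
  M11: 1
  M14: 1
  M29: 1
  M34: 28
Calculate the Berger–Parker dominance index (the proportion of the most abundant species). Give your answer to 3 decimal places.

Total N = 1+1+1+1+1+28 = 33, so the proportions are 0.0303, 0.0303, 0.0303, 0.0303, 0.0303, 0.84848 (working shown to 5 dp, full precision carried).
The largest proportion is 0.84848, i.e. d = 0.848 to 3 decimal places.

0.848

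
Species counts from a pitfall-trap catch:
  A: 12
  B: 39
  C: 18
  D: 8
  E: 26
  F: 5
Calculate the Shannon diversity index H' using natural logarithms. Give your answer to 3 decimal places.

Total N = 12+39+18+8+26+5 = 108, so the proportions are 0.11111, 0.36111, 0.16667, 0.07407, 0.24074, 0.0463 (working shown to 5 dp, full precision carried).
Each pᵢ ln pᵢ term: 0.11111×(-2.19722)=-0.24414, 0.36111×(-1.01857)=-0.36782, 0.16667×(-1.79176)=-0.29863, 0.07407×(-2.60269)=-0.19279, 0.24074×(-1.42403)=-0.34282, 0.0463×(-3.07269)=-0.14225.
Sum = -1.58845, so H' = 1.588.

1.588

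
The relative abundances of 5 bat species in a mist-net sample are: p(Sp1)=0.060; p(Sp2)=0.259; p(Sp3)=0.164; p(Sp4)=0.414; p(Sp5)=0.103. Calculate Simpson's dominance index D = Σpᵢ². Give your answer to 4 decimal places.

0.2796

D = 0.06² + 0.259² + 0.164² + 0.414² + 0.103² = 0.003600 + 0.067081 + 0.026896 + 0.171396 + 0.010609 = 0.279582 (working shown to 6 dp, full precision carried).
To 4 decimal places, D = 0.2796.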